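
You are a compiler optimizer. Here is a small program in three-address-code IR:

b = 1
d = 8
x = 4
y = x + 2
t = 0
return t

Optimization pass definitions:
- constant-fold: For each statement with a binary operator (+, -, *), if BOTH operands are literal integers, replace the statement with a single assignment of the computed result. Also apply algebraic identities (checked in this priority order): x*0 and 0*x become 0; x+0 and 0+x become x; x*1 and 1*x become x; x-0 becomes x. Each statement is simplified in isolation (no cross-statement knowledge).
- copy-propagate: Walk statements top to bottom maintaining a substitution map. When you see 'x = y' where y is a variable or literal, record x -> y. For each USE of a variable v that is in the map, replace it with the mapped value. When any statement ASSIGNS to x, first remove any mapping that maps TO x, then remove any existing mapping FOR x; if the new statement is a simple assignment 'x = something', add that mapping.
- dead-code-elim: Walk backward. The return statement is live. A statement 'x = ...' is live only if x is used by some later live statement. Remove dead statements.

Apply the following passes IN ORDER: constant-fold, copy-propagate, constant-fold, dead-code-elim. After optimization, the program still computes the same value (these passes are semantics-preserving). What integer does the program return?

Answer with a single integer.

Answer: 0

Derivation:
Initial IR:
  b = 1
  d = 8
  x = 4
  y = x + 2
  t = 0
  return t
After constant-fold (6 stmts):
  b = 1
  d = 8
  x = 4
  y = x + 2
  t = 0
  return t
After copy-propagate (6 stmts):
  b = 1
  d = 8
  x = 4
  y = 4 + 2
  t = 0
  return 0
After constant-fold (6 stmts):
  b = 1
  d = 8
  x = 4
  y = 6
  t = 0
  return 0
After dead-code-elim (1 stmts):
  return 0
Evaluate:
  b = 1  =>  b = 1
  d = 8  =>  d = 8
  x = 4  =>  x = 4
  y = x + 2  =>  y = 6
  t = 0  =>  t = 0
  return t = 0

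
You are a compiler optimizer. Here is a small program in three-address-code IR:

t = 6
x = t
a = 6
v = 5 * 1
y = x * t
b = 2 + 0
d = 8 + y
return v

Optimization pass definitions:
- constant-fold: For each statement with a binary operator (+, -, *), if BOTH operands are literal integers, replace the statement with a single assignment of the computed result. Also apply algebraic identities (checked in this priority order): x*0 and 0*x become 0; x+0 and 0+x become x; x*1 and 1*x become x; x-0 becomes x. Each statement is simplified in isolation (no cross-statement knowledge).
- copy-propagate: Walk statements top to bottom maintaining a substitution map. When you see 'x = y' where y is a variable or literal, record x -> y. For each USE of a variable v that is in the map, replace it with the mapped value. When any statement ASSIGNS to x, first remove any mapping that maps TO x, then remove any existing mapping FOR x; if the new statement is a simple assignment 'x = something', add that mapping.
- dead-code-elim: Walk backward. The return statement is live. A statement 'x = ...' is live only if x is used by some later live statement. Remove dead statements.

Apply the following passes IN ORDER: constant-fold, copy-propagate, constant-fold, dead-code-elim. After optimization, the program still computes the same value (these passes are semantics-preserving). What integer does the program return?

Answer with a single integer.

Initial IR:
  t = 6
  x = t
  a = 6
  v = 5 * 1
  y = x * t
  b = 2 + 0
  d = 8 + y
  return v
After constant-fold (8 stmts):
  t = 6
  x = t
  a = 6
  v = 5
  y = x * t
  b = 2
  d = 8 + y
  return v
After copy-propagate (8 stmts):
  t = 6
  x = 6
  a = 6
  v = 5
  y = 6 * 6
  b = 2
  d = 8 + y
  return 5
After constant-fold (8 stmts):
  t = 6
  x = 6
  a = 6
  v = 5
  y = 36
  b = 2
  d = 8 + y
  return 5
After dead-code-elim (1 stmts):
  return 5
Evaluate:
  t = 6  =>  t = 6
  x = t  =>  x = 6
  a = 6  =>  a = 6
  v = 5 * 1  =>  v = 5
  y = x * t  =>  y = 36
  b = 2 + 0  =>  b = 2
  d = 8 + y  =>  d = 44
  return v = 5

Answer: 5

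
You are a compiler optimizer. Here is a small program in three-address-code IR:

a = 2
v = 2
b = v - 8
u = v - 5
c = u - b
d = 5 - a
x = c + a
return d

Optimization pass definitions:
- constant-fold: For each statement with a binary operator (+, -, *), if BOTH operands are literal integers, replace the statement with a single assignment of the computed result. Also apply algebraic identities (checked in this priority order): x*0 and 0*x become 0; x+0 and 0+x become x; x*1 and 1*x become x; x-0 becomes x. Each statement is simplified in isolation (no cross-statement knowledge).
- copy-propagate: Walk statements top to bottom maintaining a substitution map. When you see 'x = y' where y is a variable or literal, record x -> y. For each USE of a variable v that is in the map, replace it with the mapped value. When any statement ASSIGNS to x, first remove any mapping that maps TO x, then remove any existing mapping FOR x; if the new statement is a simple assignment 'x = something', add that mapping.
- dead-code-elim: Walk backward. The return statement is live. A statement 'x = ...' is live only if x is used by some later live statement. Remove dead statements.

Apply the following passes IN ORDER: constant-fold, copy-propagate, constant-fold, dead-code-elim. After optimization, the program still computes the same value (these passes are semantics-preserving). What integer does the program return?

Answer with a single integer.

Initial IR:
  a = 2
  v = 2
  b = v - 8
  u = v - 5
  c = u - b
  d = 5 - a
  x = c + a
  return d
After constant-fold (8 stmts):
  a = 2
  v = 2
  b = v - 8
  u = v - 5
  c = u - b
  d = 5 - a
  x = c + a
  return d
After copy-propagate (8 stmts):
  a = 2
  v = 2
  b = 2 - 8
  u = 2 - 5
  c = u - b
  d = 5 - 2
  x = c + 2
  return d
After constant-fold (8 stmts):
  a = 2
  v = 2
  b = -6
  u = -3
  c = u - b
  d = 3
  x = c + 2
  return d
After dead-code-elim (2 stmts):
  d = 3
  return d
Evaluate:
  a = 2  =>  a = 2
  v = 2  =>  v = 2
  b = v - 8  =>  b = -6
  u = v - 5  =>  u = -3
  c = u - b  =>  c = 3
  d = 5 - a  =>  d = 3
  x = c + a  =>  x = 5
  return d = 3

Answer: 3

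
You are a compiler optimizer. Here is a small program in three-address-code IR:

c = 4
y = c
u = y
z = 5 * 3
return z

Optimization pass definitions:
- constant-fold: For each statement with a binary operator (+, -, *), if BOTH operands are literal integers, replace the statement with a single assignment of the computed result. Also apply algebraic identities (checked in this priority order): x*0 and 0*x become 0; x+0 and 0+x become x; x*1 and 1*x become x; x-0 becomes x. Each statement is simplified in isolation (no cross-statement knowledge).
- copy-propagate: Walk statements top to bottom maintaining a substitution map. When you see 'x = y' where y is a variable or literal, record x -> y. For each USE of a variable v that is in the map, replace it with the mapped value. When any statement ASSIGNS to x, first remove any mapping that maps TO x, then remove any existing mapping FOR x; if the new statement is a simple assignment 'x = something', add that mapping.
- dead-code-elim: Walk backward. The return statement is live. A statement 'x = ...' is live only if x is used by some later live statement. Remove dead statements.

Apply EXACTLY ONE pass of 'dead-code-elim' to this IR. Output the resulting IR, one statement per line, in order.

Answer: z = 5 * 3
return z

Derivation:
Applying dead-code-elim statement-by-statement:
  [5] return z  -> KEEP (return); live=['z']
  [4] z = 5 * 3  -> KEEP; live=[]
  [3] u = y  -> DEAD (u not live)
  [2] y = c  -> DEAD (y not live)
  [1] c = 4  -> DEAD (c not live)
Result (2 stmts):
  z = 5 * 3
  return z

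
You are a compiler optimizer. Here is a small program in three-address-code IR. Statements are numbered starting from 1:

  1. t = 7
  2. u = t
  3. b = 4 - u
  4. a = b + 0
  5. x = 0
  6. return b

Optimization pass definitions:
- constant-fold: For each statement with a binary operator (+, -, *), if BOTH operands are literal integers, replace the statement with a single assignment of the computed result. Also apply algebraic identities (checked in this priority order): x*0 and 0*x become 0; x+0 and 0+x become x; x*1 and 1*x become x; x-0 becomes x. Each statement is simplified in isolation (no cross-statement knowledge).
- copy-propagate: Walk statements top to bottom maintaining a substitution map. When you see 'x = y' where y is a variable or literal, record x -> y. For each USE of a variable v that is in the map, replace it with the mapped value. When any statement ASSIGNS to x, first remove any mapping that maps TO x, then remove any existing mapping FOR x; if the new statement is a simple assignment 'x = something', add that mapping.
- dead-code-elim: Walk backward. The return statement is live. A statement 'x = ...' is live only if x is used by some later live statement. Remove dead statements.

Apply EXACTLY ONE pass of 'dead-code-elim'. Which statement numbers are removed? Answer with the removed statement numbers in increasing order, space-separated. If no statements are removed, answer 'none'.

Backward liveness scan:
Stmt 1 't = 7': KEEP (t is live); live-in = []
Stmt 2 'u = t': KEEP (u is live); live-in = ['t']
Stmt 3 'b = 4 - u': KEEP (b is live); live-in = ['u']
Stmt 4 'a = b + 0': DEAD (a not in live set ['b'])
Stmt 5 'x = 0': DEAD (x not in live set ['b'])
Stmt 6 'return b': KEEP (return); live-in = ['b']
Removed statement numbers: [4, 5]
Surviving IR:
  t = 7
  u = t
  b = 4 - u
  return b

Answer: 4 5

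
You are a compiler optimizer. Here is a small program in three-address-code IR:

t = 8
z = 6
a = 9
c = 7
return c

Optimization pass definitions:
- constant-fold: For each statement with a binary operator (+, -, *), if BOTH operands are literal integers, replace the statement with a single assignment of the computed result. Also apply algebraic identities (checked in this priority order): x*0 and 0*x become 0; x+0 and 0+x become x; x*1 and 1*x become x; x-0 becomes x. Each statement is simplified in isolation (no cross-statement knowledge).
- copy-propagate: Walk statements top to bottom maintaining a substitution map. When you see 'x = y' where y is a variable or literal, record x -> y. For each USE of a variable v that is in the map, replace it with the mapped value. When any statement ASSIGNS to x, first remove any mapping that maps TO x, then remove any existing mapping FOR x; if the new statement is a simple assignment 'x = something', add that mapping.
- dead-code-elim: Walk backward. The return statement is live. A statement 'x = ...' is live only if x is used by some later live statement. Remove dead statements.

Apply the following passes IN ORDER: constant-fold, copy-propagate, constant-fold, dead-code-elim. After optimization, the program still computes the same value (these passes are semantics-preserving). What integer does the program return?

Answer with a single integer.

Initial IR:
  t = 8
  z = 6
  a = 9
  c = 7
  return c
After constant-fold (5 stmts):
  t = 8
  z = 6
  a = 9
  c = 7
  return c
After copy-propagate (5 stmts):
  t = 8
  z = 6
  a = 9
  c = 7
  return 7
After constant-fold (5 stmts):
  t = 8
  z = 6
  a = 9
  c = 7
  return 7
After dead-code-elim (1 stmts):
  return 7
Evaluate:
  t = 8  =>  t = 8
  z = 6  =>  z = 6
  a = 9  =>  a = 9
  c = 7  =>  c = 7
  return c = 7

Answer: 7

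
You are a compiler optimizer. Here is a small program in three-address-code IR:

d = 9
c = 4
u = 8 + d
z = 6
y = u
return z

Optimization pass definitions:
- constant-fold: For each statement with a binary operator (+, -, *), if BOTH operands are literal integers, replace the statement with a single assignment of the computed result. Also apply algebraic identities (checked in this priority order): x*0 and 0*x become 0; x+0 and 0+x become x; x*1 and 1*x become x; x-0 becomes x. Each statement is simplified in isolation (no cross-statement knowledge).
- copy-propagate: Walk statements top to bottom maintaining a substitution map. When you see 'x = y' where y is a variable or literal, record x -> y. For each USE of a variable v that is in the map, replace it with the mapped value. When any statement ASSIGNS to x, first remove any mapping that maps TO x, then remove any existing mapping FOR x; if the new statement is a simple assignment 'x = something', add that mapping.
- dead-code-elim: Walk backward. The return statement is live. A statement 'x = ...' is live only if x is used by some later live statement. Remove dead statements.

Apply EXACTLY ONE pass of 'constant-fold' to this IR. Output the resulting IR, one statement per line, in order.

Answer: d = 9
c = 4
u = 8 + d
z = 6
y = u
return z

Derivation:
Applying constant-fold statement-by-statement:
  [1] d = 9  (unchanged)
  [2] c = 4  (unchanged)
  [3] u = 8 + d  (unchanged)
  [4] z = 6  (unchanged)
  [5] y = u  (unchanged)
  [6] return z  (unchanged)
Result (6 stmts):
  d = 9
  c = 4
  u = 8 + d
  z = 6
  y = u
  return z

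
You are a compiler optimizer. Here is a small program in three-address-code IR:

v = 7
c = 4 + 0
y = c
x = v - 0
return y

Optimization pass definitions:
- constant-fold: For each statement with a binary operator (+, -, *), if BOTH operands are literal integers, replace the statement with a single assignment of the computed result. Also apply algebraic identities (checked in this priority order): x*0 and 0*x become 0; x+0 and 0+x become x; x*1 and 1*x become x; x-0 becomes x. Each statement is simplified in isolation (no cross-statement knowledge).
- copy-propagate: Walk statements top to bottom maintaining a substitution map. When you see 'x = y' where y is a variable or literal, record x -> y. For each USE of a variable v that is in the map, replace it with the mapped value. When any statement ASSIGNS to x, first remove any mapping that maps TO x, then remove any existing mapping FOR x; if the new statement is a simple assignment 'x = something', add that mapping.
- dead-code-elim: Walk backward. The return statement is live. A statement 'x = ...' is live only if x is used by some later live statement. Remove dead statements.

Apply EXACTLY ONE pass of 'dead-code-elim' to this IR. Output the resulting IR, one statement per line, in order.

Applying dead-code-elim statement-by-statement:
  [5] return y  -> KEEP (return); live=['y']
  [4] x = v - 0  -> DEAD (x not live)
  [3] y = c  -> KEEP; live=['c']
  [2] c = 4 + 0  -> KEEP; live=[]
  [1] v = 7  -> DEAD (v not live)
Result (3 stmts):
  c = 4 + 0
  y = c
  return y

Answer: c = 4 + 0
y = c
return y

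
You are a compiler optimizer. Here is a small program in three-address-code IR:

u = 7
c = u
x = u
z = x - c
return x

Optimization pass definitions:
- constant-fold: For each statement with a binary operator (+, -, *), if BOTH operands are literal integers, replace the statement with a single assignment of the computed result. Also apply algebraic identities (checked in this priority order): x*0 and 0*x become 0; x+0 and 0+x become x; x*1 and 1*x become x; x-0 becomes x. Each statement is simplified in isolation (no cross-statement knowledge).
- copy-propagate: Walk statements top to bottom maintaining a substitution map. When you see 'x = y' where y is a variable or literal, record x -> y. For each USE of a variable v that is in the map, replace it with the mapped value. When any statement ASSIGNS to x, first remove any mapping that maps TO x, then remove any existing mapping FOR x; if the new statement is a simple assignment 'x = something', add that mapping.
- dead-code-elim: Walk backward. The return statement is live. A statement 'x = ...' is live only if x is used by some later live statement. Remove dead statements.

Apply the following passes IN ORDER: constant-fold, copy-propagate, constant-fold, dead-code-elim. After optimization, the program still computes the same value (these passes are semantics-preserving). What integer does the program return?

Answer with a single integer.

Answer: 7

Derivation:
Initial IR:
  u = 7
  c = u
  x = u
  z = x - c
  return x
After constant-fold (5 stmts):
  u = 7
  c = u
  x = u
  z = x - c
  return x
After copy-propagate (5 stmts):
  u = 7
  c = 7
  x = 7
  z = 7 - 7
  return 7
After constant-fold (5 stmts):
  u = 7
  c = 7
  x = 7
  z = 0
  return 7
After dead-code-elim (1 stmts):
  return 7
Evaluate:
  u = 7  =>  u = 7
  c = u  =>  c = 7
  x = u  =>  x = 7
  z = x - c  =>  z = 0
  return x = 7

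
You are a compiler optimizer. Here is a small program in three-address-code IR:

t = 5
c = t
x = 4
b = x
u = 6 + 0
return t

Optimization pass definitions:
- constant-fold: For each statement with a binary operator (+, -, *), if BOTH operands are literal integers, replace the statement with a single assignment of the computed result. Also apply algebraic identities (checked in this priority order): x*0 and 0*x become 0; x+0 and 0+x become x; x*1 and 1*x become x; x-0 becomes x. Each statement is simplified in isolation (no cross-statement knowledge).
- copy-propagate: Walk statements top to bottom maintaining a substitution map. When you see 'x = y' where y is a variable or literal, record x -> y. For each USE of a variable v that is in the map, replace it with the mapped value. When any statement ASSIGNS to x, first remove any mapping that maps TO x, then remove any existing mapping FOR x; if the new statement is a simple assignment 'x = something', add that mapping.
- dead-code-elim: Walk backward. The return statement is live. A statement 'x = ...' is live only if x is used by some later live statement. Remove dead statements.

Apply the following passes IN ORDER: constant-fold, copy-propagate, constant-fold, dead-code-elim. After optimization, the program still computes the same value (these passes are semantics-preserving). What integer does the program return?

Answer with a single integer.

Initial IR:
  t = 5
  c = t
  x = 4
  b = x
  u = 6 + 0
  return t
After constant-fold (6 stmts):
  t = 5
  c = t
  x = 4
  b = x
  u = 6
  return t
After copy-propagate (6 stmts):
  t = 5
  c = 5
  x = 4
  b = 4
  u = 6
  return 5
After constant-fold (6 stmts):
  t = 5
  c = 5
  x = 4
  b = 4
  u = 6
  return 5
After dead-code-elim (1 stmts):
  return 5
Evaluate:
  t = 5  =>  t = 5
  c = t  =>  c = 5
  x = 4  =>  x = 4
  b = x  =>  b = 4
  u = 6 + 0  =>  u = 6
  return t = 5

Answer: 5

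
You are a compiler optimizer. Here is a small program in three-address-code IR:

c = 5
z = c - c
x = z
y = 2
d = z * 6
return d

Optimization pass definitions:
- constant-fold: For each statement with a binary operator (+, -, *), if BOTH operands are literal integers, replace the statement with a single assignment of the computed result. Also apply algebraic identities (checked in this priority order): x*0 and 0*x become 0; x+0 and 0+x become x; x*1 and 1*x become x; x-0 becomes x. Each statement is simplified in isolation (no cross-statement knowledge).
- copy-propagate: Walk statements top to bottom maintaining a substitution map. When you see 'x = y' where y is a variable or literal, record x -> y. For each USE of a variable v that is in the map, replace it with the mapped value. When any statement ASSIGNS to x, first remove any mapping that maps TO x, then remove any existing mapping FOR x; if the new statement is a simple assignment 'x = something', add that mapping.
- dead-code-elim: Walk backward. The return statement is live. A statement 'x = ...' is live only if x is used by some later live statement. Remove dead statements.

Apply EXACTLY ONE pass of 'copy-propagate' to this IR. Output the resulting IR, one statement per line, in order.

Answer: c = 5
z = 5 - 5
x = z
y = 2
d = z * 6
return d

Derivation:
Applying copy-propagate statement-by-statement:
  [1] c = 5  (unchanged)
  [2] z = c - c  -> z = 5 - 5
  [3] x = z  (unchanged)
  [4] y = 2  (unchanged)
  [5] d = z * 6  (unchanged)
  [6] return d  (unchanged)
Result (6 stmts):
  c = 5
  z = 5 - 5
  x = z
  y = 2
  d = z * 6
  return d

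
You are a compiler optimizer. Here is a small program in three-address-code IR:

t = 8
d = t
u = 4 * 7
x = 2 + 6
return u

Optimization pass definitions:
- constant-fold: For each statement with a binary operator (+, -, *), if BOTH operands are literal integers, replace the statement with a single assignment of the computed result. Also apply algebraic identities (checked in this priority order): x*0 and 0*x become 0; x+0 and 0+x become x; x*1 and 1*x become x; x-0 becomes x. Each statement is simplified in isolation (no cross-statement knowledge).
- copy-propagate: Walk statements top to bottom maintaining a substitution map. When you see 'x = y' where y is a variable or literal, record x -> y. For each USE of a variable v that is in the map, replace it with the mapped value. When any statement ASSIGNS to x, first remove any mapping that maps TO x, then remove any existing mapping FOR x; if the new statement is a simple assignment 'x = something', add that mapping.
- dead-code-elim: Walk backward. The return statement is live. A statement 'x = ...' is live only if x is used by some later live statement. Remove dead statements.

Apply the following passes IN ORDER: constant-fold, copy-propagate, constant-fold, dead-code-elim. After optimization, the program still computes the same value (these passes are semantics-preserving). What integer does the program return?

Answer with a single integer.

Initial IR:
  t = 8
  d = t
  u = 4 * 7
  x = 2 + 6
  return u
After constant-fold (5 stmts):
  t = 8
  d = t
  u = 28
  x = 8
  return u
After copy-propagate (5 stmts):
  t = 8
  d = 8
  u = 28
  x = 8
  return 28
After constant-fold (5 stmts):
  t = 8
  d = 8
  u = 28
  x = 8
  return 28
After dead-code-elim (1 stmts):
  return 28
Evaluate:
  t = 8  =>  t = 8
  d = t  =>  d = 8
  u = 4 * 7  =>  u = 28
  x = 2 + 6  =>  x = 8
  return u = 28

Answer: 28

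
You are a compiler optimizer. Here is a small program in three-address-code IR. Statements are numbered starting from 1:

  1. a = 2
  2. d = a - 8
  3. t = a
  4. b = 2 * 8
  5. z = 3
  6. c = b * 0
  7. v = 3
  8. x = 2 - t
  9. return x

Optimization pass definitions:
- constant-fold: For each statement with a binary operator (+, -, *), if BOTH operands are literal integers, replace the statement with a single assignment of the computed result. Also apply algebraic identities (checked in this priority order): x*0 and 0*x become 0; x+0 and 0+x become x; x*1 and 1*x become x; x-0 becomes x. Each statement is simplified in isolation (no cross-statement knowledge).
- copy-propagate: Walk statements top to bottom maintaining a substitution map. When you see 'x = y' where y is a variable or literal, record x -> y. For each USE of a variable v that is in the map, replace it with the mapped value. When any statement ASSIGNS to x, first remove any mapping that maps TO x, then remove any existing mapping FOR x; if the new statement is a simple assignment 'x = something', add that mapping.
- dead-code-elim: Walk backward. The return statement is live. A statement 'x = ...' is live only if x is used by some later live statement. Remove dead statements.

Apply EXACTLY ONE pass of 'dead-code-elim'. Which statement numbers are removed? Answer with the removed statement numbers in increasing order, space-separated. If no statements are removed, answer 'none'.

Backward liveness scan:
Stmt 1 'a = 2': KEEP (a is live); live-in = []
Stmt 2 'd = a - 8': DEAD (d not in live set ['a'])
Stmt 3 't = a': KEEP (t is live); live-in = ['a']
Stmt 4 'b = 2 * 8': DEAD (b not in live set ['t'])
Stmt 5 'z = 3': DEAD (z not in live set ['t'])
Stmt 6 'c = b * 0': DEAD (c not in live set ['t'])
Stmt 7 'v = 3': DEAD (v not in live set ['t'])
Stmt 8 'x = 2 - t': KEEP (x is live); live-in = ['t']
Stmt 9 'return x': KEEP (return); live-in = ['x']
Removed statement numbers: [2, 4, 5, 6, 7]
Surviving IR:
  a = 2
  t = a
  x = 2 - t
  return x

Answer: 2 4 5 6 7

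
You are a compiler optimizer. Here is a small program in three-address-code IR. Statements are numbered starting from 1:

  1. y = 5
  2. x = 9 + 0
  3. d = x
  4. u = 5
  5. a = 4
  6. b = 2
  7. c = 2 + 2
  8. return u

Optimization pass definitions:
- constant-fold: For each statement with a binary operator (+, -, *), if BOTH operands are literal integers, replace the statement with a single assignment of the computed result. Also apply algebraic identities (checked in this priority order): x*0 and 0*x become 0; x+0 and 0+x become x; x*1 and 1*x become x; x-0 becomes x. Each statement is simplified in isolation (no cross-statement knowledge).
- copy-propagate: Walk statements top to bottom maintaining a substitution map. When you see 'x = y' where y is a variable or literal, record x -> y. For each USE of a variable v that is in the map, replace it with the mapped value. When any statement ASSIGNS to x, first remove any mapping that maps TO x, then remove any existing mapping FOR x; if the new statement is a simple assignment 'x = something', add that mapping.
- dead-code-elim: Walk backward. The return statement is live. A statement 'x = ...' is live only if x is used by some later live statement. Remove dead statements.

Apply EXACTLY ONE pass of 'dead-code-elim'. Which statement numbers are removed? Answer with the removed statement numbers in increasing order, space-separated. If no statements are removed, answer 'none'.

Backward liveness scan:
Stmt 1 'y = 5': DEAD (y not in live set [])
Stmt 2 'x = 9 + 0': DEAD (x not in live set [])
Stmt 3 'd = x': DEAD (d not in live set [])
Stmt 4 'u = 5': KEEP (u is live); live-in = []
Stmt 5 'a = 4': DEAD (a not in live set ['u'])
Stmt 6 'b = 2': DEAD (b not in live set ['u'])
Stmt 7 'c = 2 + 2': DEAD (c not in live set ['u'])
Stmt 8 'return u': KEEP (return); live-in = ['u']
Removed statement numbers: [1, 2, 3, 5, 6, 7]
Surviving IR:
  u = 5
  return u

Answer: 1 2 3 5 6 7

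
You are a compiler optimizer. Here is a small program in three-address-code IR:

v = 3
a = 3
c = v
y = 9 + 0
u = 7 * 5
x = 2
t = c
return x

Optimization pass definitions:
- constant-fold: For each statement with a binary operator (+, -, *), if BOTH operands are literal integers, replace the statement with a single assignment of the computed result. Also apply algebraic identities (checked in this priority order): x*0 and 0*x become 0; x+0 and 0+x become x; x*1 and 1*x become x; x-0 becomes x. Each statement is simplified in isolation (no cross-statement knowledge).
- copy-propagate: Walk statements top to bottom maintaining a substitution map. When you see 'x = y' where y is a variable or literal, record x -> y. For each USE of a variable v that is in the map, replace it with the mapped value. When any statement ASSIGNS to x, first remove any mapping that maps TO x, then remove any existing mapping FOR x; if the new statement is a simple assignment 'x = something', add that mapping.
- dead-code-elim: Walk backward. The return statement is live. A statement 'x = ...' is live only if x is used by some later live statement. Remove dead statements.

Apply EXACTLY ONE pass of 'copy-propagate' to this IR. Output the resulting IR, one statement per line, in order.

Applying copy-propagate statement-by-statement:
  [1] v = 3  (unchanged)
  [2] a = 3  (unchanged)
  [3] c = v  -> c = 3
  [4] y = 9 + 0  (unchanged)
  [5] u = 7 * 5  (unchanged)
  [6] x = 2  (unchanged)
  [7] t = c  -> t = 3
  [8] return x  -> return 2
Result (8 stmts):
  v = 3
  a = 3
  c = 3
  y = 9 + 0
  u = 7 * 5
  x = 2
  t = 3
  return 2

Answer: v = 3
a = 3
c = 3
y = 9 + 0
u = 7 * 5
x = 2
t = 3
return 2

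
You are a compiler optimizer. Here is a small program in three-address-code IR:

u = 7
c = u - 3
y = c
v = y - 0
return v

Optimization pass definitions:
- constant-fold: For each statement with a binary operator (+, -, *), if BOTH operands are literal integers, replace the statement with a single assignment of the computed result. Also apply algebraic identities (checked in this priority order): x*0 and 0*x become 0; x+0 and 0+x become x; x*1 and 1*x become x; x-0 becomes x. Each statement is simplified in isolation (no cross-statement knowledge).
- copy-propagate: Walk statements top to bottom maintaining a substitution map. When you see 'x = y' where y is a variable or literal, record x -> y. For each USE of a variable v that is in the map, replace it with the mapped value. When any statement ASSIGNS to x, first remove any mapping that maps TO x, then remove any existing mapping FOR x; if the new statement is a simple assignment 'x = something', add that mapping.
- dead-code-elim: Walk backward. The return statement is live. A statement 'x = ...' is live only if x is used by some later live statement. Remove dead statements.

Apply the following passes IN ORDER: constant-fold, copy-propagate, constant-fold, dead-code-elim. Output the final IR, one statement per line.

Answer: c = 4
return c

Derivation:
Initial IR:
  u = 7
  c = u - 3
  y = c
  v = y - 0
  return v
After constant-fold (5 stmts):
  u = 7
  c = u - 3
  y = c
  v = y
  return v
After copy-propagate (5 stmts):
  u = 7
  c = 7 - 3
  y = c
  v = c
  return c
After constant-fold (5 stmts):
  u = 7
  c = 4
  y = c
  v = c
  return c
After dead-code-elim (2 stmts):
  c = 4
  return c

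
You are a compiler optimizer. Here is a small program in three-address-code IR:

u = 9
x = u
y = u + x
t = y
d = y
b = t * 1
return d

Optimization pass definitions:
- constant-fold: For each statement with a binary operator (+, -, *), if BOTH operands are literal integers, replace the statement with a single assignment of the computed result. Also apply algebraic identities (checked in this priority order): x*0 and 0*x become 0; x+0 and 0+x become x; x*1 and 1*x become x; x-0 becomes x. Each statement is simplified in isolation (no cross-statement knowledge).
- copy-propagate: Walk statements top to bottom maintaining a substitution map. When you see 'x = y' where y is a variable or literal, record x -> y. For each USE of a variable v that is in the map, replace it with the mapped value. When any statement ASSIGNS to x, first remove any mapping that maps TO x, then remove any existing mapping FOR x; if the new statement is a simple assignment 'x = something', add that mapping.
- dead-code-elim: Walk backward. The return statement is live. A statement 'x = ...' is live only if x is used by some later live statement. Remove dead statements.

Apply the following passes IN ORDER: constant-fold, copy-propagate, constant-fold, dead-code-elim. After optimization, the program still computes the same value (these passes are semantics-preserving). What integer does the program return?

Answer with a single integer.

Answer: 18

Derivation:
Initial IR:
  u = 9
  x = u
  y = u + x
  t = y
  d = y
  b = t * 1
  return d
After constant-fold (7 stmts):
  u = 9
  x = u
  y = u + x
  t = y
  d = y
  b = t
  return d
After copy-propagate (7 stmts):
  u = 9
  x = 9
  y = 9 + 9
  t = y
  d = y
  b = y
  return y
After constant-fold (7 stmts):
  u = 9
  x = 9
  y = 18
  t = y
  d = y
  b = y
  return y
After dead-code-elim (2 stmts):
  y = 18
  return y
Evaluate:
  u = 9  =>  u = 9
  x = u  =>  x = 9
  y = u + x  =>  y = 18
  t = y  =>  t = 18
  d = y  =>  d = 18
  b = t * 1  =>  b = 18
  return d = 18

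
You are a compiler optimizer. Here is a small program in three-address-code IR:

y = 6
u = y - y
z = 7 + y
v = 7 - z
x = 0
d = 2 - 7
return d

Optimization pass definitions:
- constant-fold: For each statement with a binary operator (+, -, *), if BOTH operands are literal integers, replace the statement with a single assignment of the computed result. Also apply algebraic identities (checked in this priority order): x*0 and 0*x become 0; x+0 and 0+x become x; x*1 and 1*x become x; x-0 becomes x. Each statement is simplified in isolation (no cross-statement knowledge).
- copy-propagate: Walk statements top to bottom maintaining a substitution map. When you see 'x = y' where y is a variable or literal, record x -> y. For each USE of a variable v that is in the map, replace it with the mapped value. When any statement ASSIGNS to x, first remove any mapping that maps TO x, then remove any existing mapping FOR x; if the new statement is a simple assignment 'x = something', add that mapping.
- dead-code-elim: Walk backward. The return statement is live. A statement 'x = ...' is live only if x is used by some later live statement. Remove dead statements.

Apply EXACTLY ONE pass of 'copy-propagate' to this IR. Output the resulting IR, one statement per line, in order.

Answer: y = 6
u = 6 - 6
z = 7 + 6
v = 7 - z
x = 0
d = 2 - 7
return d

Derivation:
Applying copy-propagate statement-by-statement:
  [1] y = 6  (unchanged)
  [2] u = y - y  -> u = 6 - 6
  [3] z = 7 + y  -> z = 7 + 6
  [4] v = 7 - z  (unchanged)
  [5] x = 0  (unchanged)
  [6] d = 2 - 7  (unchanged)
  [7] return d  (unchanged)
Result (7 stmts):
  y = 6
  u = 6 - 6
  z = 7 + 6
  v = 7 - z
  x = 0
  d = 2 - 7
  return d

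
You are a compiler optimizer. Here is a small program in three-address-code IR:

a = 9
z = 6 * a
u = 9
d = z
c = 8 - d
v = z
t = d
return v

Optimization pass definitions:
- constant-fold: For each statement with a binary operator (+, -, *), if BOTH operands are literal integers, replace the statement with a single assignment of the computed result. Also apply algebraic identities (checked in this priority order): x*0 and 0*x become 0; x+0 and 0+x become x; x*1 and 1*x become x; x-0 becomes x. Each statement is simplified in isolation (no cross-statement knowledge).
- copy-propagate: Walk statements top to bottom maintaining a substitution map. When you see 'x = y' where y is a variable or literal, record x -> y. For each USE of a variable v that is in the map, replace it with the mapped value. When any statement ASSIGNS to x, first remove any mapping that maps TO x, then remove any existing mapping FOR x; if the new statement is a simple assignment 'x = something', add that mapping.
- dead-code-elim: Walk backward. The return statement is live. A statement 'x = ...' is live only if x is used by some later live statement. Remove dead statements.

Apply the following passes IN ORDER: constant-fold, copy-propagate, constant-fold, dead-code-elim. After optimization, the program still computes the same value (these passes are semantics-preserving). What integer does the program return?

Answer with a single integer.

Answer: 54

Derivation:
Initial IR:
  a = 9
  z = 6 * a
  u = 9
  d = z
  c = 8 - d
  v = z
  t = d
  return v
After constant-fold (8 stmts):
  a = 9
  z = 6 * a
  u = 9
  d = z
  c = 8 - d
  v = z
  t = d
  return v
After copy-propagate (8 stmts):
  a = 9
  z = 6 * 9
  u = 9
  d = z
  c = 8 - z
  v = z
  t = z
  return z
After constant-fold (8 stmts):
  a = 9
  z = 54
  u = 9
  d = z
  c = 8 - z
  v = z
  t = z
  return z
After dead-code-elim (2 stmts):
  z = 54
  return z
Evaluate:
  a = 9  =>  a = 9
  z = 6 * a  =>  z = 54
  u = 9  =>  u = 9
  d = z  =>  d = 54
  c = 8 - d  =>  c = -46
  v = z  =>  v = 54
  t = d  =>  t = 54
  return v = 54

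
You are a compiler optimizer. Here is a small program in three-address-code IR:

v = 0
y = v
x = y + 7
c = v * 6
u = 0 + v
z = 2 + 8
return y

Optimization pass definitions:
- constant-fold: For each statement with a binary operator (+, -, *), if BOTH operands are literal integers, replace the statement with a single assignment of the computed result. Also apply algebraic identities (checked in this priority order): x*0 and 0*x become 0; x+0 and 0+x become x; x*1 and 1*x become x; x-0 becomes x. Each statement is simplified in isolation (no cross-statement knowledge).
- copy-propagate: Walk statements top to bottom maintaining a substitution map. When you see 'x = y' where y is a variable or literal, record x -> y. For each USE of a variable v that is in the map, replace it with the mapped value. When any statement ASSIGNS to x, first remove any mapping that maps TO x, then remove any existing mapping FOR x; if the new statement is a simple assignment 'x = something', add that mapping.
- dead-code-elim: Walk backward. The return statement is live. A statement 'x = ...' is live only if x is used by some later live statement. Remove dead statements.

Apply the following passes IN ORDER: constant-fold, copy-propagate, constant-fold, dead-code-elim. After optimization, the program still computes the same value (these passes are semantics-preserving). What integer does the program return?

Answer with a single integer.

Initial IR:
  v = 0
  y = v
  x = y + 7
  c = v * 6
  u = 0 + v
  z = 2 + 8
  return y
After constant-fold (7 stmts):
  v = 0
  y = v
  x = y + 7
  c = v * 6
  u = v
  z = 10
  return y
After copy-propagate (7 stmts):
  v = 0
  y = 0
  x = 0 + 7
  c = 0 * 6
  u = 0
  z = 10
  return 0
After constant-fold (7 stmts):
  v = 0
  y = 0
  x = 7
  c = 0
  u = 0
  z = 10
  return 0
After dead-code-elim (1 stmts):
  return 0
Evaluate:
  v = 0  =>  v = 0
  y = v  =>  y = 0
  x = y + 7  =>  x = 7
  c = v * 6  =>  c = 0
  u = 0 + v  =>  u = 0
  z = 2 + 8  =>  z = 10
  return y = 0

Answer: 0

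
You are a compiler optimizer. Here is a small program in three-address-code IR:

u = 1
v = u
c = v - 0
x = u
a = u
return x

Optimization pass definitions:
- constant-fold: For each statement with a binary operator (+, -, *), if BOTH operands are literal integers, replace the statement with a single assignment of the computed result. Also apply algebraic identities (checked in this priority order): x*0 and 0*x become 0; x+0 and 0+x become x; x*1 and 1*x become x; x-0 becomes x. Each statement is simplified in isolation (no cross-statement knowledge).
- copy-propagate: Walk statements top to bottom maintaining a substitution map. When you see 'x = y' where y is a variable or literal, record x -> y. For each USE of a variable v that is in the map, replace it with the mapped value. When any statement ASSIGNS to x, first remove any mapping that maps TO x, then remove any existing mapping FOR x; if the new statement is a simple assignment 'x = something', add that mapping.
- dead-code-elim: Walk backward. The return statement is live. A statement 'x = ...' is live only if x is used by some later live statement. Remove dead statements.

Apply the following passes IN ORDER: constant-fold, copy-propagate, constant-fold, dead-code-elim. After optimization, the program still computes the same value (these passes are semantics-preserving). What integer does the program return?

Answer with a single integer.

Answer: 1

Derivation:
Initial IR:
  u = 1
  v = u
  c = v - 0
  x = u
  a = u
  return x
After constant-fold (6 stmts):
  u = 1
  v = u
  c = v
  x = u
  a = u
  return x
After copy-propagate (6 stmts):
  u = 1
  v = 1
  c = 1
  x = 1
  a = 1
  return 1
After constant-fold (6 stmts):
  u = 1
  v = 1
  c = 1
  x = 1
  a = 1
  return 1
After dead-code-elim (1 stmts):
  return 1
Evaluate:
  u = 1  =>  u = 1
  v = u  =>  v = 1
  c = v - 0  =>  c = 1
  x = u  =>  x = 1
  a = u  =>  a = 1
  return x = 1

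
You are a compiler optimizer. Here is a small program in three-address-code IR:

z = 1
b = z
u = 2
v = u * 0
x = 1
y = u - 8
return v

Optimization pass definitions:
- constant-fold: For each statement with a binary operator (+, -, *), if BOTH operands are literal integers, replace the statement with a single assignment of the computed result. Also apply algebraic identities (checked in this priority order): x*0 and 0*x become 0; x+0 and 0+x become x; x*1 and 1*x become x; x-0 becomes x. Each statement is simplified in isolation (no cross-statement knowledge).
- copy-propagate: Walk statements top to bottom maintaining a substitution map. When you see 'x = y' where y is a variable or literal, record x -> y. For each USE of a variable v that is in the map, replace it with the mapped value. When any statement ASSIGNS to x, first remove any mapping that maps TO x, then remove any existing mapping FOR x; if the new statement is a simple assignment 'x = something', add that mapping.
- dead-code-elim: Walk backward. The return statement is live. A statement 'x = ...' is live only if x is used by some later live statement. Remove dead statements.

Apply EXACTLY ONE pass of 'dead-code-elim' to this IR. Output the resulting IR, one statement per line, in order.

Answer: u = 2
v = u * 0
return v

Derivation:
Applying dead-code-elim statement-by-statement:
  [7] return v  -> KEEP (return); live=['v']
  [6] y = u - 8  -> DEAD (y not live)
  [5] x = 1  -> DEAD (x not live)
  [4] v = u * 0  -> KEEP; live=['u']
  [3] u = 2  -> KEEP; live=[]
  [2] b = z  -> DEAD (b not live)
  [1] z = 1  -> DEAD (z not live)
Result (3 stmts):
  u = 2
  v = u * 0
  return v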